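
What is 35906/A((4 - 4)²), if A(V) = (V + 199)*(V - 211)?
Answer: -35906/41989 ≈ -0.85513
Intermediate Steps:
A(V) = (-211 + V)*(199 + V) (A(V) = (199 + V)*(-211 + V) = (-211 + V)*(199 + V))
35906/A((4 - 4)²) = 35906/(-41989 + ((4 - 4)²)² - 12*(4 - 4)²) = 35906/(-41989 + (0²)² - 12*0²) = 35906/(-41989 + 0² - 12*0) = 35906/(-41989 + 0 + 0) = 35906/(-41989) = 35906*(-1/41989) = -35906/41989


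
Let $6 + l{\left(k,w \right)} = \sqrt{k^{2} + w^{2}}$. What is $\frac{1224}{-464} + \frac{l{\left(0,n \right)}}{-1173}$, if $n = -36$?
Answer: $- \frac{60403}{22678} \approx -2.6635$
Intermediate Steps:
$l{\left(k,w \right)} = -6 + \sqrt{k^{2} + w^{2}}$
$\frac{1224}{-464} + \frac{l{\left(0,n \right)}}{-1173} = \frac{1224}{-464} + \frac{-6 + \sqrt{0^{2} + \left(-36\right)^{2}}}{-1173} = 1224 \left(- \frac{1}{464}\right) + \left(-6 + \sqrt{0 + 1296}\right) \left(- \frac{1}{1173}\right) = - \frac{153}{58} + \left(-6 + \sqrt{1296}\right) \left(- \frac{1}{1173}\right) = - \frac{153}{58} + \left(-6 + 36\right) \left(- \frac{1}{1173}\right) = - \frac{153}{58} + 30 \left(- \frac{1}{1173}\right) = - \frac{153}{58} - \frac{10}{391} = - \frac{60403}{22678}$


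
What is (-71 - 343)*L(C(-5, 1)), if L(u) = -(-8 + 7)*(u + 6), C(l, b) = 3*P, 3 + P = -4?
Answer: 6210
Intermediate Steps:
P = -7 (P = -3 - 4 = -7)
C(l, b) = -21 (C(l, b) = 3*(-7) = -21)
L(u) = 6 + u (L(u) = -(-1)*(6 + u) = -(-6 - u) = 6 + u)
(-71 - 343)*L(C(-5, 1)) = (-71 - 343)*(6 - 21) = -414*(-15) = 6210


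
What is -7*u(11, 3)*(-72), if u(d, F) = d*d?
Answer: 60984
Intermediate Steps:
u(d, F) = d²
-7*u(11, 3)*(-72) = -7*11²*(-72) = -7*121*(-72) = -847*(-72) = 60984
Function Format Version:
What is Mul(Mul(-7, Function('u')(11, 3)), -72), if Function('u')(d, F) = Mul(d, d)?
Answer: 60984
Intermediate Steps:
Function('u')(d, F) = Pow(d, 2)
Mul(Mul(-7, Function('u')(11, 3)), -72) = Mul(Mul(-7, Pow(11, 2)), -72) = Mul(Mul(-7, 121), -72) = Mul(-847, -72) = 60984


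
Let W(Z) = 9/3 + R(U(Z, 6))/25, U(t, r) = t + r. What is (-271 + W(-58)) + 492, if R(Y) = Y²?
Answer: 8304/25 ≈ 332.16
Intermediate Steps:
U(t, r) = r + t
W(Z) = 3 + (6 + Z)²/25 (W(Z) = 9/3 + (6 + Z)²/25 = 9*(⅓) + (6 + Z)²*(1/25) = 3 + (6 + Z)²/25)
(-271 + W(-58)) + 492 = (-271 + (3 + (6 - 58)²/25)) + 492 = (-271 + (3 + (1/25)*(-52)²)) + 492 = (-271 + (3 + (1/25)*2704)) + 492 = (-271 + (3 + 2704/25)) + 492 = (-271 + 2779/25) + 492 = -3996/25 + 492 = 8304/25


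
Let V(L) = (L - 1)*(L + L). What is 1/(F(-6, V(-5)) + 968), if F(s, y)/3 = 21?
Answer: 1/1031 ≈ 0.00096993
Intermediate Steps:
V(L) = 2*L*(-1 + L) (V(L) = (-1 + L)*(2*L) = 2*L*(-1 + L))
F(s, y) = 63 (F(s, y) = 3*21 = 63)
1/(F(-6, V(-5)) + 968) = 1/(63 + 968) = 1/1031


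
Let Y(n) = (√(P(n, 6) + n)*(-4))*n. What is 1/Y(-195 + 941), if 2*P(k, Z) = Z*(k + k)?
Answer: -√5222/15582448 ≈ -4.6375e-6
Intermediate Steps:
P(k, Z) = Z*k (P(k, Z) = (Z*(k + k))/2 = (Z*(2*k))/2 = (2*Z*k)/2 = Z*k)
Y(n) = -4*√7*n^(3/2) (Y(n) = (√(6*n + n)*(-4))*n = (√(7*n)*(-4))*n = ((√7*√n)*(-4))*n = (-4*√7*√n)*n = -4*√7*n^(3/2))
1/Y(-195 + 941) = 1/(-4*√7*(-195 + 941)^(3/2)) = 1/(-4*√7*746^(3/2)) = 1/(-4*√7*746*√746) = 1/(-2984*√5222) = -√5222/15582448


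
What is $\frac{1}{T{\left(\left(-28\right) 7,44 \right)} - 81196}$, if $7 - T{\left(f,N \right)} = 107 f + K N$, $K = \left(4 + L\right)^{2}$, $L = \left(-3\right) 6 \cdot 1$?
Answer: $- \frac{1}{68841} \approx -1.4526 \cdot 10^{-5}$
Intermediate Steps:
$L = -18$ ($L = \left(-18\right) 1 = -18$)
$K = 196$ ($K = \left(4 - 18\right)^{2} = \left(-14\right)^{2} = 196$)
$T{\left(f,N \right)} = 7 - 196 N - 107 f$ ($T{\left(f,N \right)} = 7 - \left(107 f + 196 N\right) = 7 - 196 N - 107 f$)
$\frac{1}{T{\left(\left(-28\right) 7,44 \right)} - 81196} = \frac{1}{\left(7 - 8624 - 107 \left(\left(-28\right) 7\right)\right) - 81196} = \frac{1}{\left(7 - 8624 - -20972\right) - 81196} = \frac{1}{\left(7 - 8624 + 20972\right) - 81196} = \frac{1}{12355 - 81196} = \frac{1}{-68841} = - \frac{1}{68841}$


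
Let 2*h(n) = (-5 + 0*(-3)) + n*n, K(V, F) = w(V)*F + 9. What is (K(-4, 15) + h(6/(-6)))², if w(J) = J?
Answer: 2809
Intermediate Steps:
K(V, F) = 9 + F*V (K(V, F) = V*F + 9 = F*V + 9 = 9 + F*V)
h(n) = -5/2 + n²/2 (h(n) = ((-5 + 0*(-3)) + n*n)/2 = ((-5 + 0) + n²)/2 = (-5 + n²)/2 = -5/2 + n²/2)
(K(-4, 15) + h(6/(-6)))² = ((9 + 15*(-4)) + (-5/2 + (6/(-6))²/2))² = ((9 - 60) + (-5/2 + (6*(-⅙))²/2))² = (-51 + (-5/2 + (½)*(-1)²))² = (-51 + (-5/2 + (½)*1))² = (-51 + (-5/2 + ½))² = (-51 - 2)² = (-53)² = 2809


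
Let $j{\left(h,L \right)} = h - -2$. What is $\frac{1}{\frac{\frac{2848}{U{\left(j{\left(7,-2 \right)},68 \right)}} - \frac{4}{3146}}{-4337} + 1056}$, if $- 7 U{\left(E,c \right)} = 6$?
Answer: $\frac{20466303}{21628095638} \approx 0.00094628$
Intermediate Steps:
$j{\left(h,L \right)} = 2 + h$ ($j{\left(h,L \right)} = h + 2 = 2 + h$)
$U{\left(E,c \right)} = - \frac{6}{7}$ ($U{\left(E,c \right)} = \left(- \frac{1}{7}\right) 6 = - \frac{6}{7}$)
$\frac{1}{\frac{\frac{2848}{U{\left(j{\left(7,-2 \right)},68 \right)}} - \frac{4}{3146}}{-4337} + 1056} = \frac{1}{\frac{\frac{2848}{- \frac{6}{7}} - \frac{4}{3146}}{-4337} + 1056} = \frac{1}{\left(2848 \left(- \frac{7}{6}\right) - \frac{2}{1573}\right) \left(- \frac{1}{4337}\right) + 1056} = \frac{1}{\left(- \frac{9968}{3} - \frac{2}{1573}\right) \left(- \frac{1}{4337}\right) + 1056} = \frac{1}{\left(- \frac{15679670}{4719}\right) \left(- \frac{1}{4337}\right) + 1056} = \frac{1}{\frac{15679670}{20466303} + 1056} = \frac{1}{\frac{21628095638}{20466303}} = \frac{20466303}{21628095638}$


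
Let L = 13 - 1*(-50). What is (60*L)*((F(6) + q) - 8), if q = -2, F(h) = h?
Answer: -15120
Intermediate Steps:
L = 63 (L = 13 + 50 = 63)
(60*L)*((F(6) + q) - 8) = (60*63)*((6 - 2) - 8) = 3780*(4 - 8) = 3780*(-4) = -15120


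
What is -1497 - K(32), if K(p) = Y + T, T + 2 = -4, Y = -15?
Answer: -1476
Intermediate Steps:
T = -6 (T = -2 - 4 = -6)
K(p) = -21 (K(p) = -15 - 6 = -21)
-1497 - K(32) = -1497 - 1*(-21) = -1497 + 21 = -1476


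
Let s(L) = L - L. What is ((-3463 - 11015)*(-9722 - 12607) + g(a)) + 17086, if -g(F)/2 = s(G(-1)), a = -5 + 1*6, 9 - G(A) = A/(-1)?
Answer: 323296348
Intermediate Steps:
G(A) = 9 + A (G(A) = 9 - A/(-1) = 9 - A*(-1) = 9 - (-1)*A = 9 + A)
a = 1 (a = -5 + 6 = 1)
s(L) = 0
g(F) = 0 (g(F) = -2*0 = 0)
((-3463 - 11015)*(-9722 - 12607) + g(a)) + 17086 = ((-3463 - 11015)*(-9722 - 12607) + 0) + 17086 = (-14478*(-22329) + 0) + 17086 = (323279262 + 0) + 17086 = 323279262 + 17086 = 323296348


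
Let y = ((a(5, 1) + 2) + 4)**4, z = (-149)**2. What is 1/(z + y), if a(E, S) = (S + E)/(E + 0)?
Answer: 625/15555241 ≈ 4.0179e-5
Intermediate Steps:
z = 22201
a(E, S) = (E + S)/E
y = 1679616/625 (y = (((5 + 1)/5 + 2) + 4)**4 = (((1/5)*6 + 2) + 4)**4 = ((6/5 + 2) + 4)**4 = (16/5 + 4)**4 = (36/5)**4 = 1679616/625 ≈ 2687.4)
1/(z + y) = 1/(22201 + 1679616/625) = 1/(15555241/625) = 625/15555241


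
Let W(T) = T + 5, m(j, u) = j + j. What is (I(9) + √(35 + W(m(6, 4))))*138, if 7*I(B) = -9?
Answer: -1242/7 + 276*√13 ≈ 817.70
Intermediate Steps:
m(j, u) = 2*j
I(B) = -9/7 (I(B) = (⅐)*(-9) = -9/7)
W(T) = 5 + T
(I(9) + √(35 + W(m(6, 4))))*138 = (-9/7 + √(35 + (5 + 2*6)))*138 = (-9/7 + √(35 + (5 + 12)))*138 = (-9/7 + √(35 + 17))*138 = (-9/7 + √52)*138 = (-9/7 + 2*√13)*138 = -1242/7 + 276*√13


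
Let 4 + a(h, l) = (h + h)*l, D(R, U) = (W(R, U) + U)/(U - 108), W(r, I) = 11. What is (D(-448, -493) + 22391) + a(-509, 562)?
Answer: -330386647/601 ≈ -5.4973e+5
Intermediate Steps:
D(R, U) = (11 + U)/(-108 + U) (D(R, U) = (11 + U)/(U - 108) = (11 + U)/(-108 + U))
a(h, l) = -4 + 2*h*l (a(h, l) = -4 + (h + h)*l = -4 + (2*h)*l = -4 + 2*h*l)
(D(-448, -493) + 22391) + a(-509, 562) = ((11 - 493)/(-108 - 493) + 22391) + (-4 + 2*(-509)*562) = (-482/(-601) + 22391) + (-4 - 572116) = (-1/601*(-482) + 22391) - 572120 = (482/601 + 22391) - 572120 = 13457473/601 - 572120 = -330386647/601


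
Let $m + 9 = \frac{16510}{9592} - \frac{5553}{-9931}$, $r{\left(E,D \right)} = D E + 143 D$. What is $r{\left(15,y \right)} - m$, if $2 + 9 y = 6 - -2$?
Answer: $\frac{16010935289}{142887228} \approx 112.05$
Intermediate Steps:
$y = \frac{2}{3}$ ($y = - \frac{2}{9} + \frac{6 - -2}{9} = - \frac{2}{9} + \frac{6 + 2}{9} = - \frac{2}{9} + \frac{1}{9} \cdot 8 = - \frac{2}{9} + \frac{8}{9} = \frac{2}{3} \approx 0.66667$)
$r{\left(E,D \right)} = 143 D + D E$
$m = - \frac{320049091}{47629076}$ ($m = -9 + \left(\frac{16510}{9592} - \frac{5553}{-9931}\right) = -9 + \left(16510 \cdot \frac{1}{9592} - - \frac{5553}{9931}\right) = -9 + \left(\frac{8255}{4796} + \frac{5553}{9931}\right) = -9 + \frac{108612593}{47629076} = - \frac{320049091}{47629076} \approx -6.7196$)
$r{\left(15,y \right)} - m = \frac{2 \left(143 + 15\right)}{3} - - \frac{320049091}{47629076} = \frac{2}{3} \cdot 158 + \frac{320049091}{47629076} = \frac{316}{3} + \frac{320049091}{47629076} = \frac{16010935289}{142887228}$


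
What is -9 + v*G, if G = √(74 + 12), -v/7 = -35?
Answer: -9 + 245*√86 ≈ 2263.0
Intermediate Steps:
v = 245 (v = -7*(-35) = 245)
G = √86 ≈ 9.2736
-9 + v*G = -9 + 245*√86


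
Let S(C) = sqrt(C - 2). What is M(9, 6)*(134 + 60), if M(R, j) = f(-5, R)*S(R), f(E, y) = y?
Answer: 1746*sqrt(7) ≈ 4619.5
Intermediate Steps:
S(C) = sqrt(-2 + C)
M(R, j) = R*sqrt(-2 + R)
M(9, 6)*(134 + 60) = (9*sqrt(-2 + 9))*(134 + 60) = (9*sqrt(7))*194 = 1746*sqrt(7)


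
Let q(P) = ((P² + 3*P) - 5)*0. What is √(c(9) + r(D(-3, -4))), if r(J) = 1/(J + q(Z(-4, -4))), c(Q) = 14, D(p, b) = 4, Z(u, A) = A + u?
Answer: √57/2 ≈ 3.7749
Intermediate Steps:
q(P) = 0 (q(P) = (-5 + P² + 3*P)*0 = 0)
r(J) = 1/J (r(J) = 1/(J + 0) = 1/J)
√(c(9) + r(D(-3, -4))) = √(14 + 1/4) = √(14 + ¼) = √(57/4) = √57/2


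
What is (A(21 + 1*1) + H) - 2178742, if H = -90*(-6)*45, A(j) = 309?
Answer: -2154133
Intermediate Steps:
H = 24300 (H = 540*45 = 24300)
(A(21 + 1*1) + H) - 2178742 = (309 + 24300) - 2178742 = 24609 - 2178742 = -2154133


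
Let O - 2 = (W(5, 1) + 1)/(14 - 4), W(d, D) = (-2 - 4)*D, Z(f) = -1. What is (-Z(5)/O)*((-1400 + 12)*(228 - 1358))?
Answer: 3136880/3 ≈ 1.0456e+6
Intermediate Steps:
W(d, D) = -6*D
O = 3/2 (O = 2 + (-6*1 + 1)/(14 - 4) = 2 + (-6 + 1)/10 = 2 - 5*1/10 = 2 - 1/2 = 3/2 ≈ 1.5000)
(-Z(5)/O)*((-1400 + 12)*(228 - 1358)) = (-(-1)/3/2)*((-1400 + 12)*(228 - 1358)) = (-(-1)*2/3)*(-1388*(-1130)) = -1*(-2/3)*1568440 = (2/3)*1568440 = 3136880/3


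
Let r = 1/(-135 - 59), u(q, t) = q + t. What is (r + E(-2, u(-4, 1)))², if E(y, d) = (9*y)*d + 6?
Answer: 135466321/37636 ≈ 3599.4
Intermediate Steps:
E(y, d) = 6 + 9*d*y (E(y, d) = 9*d*y + 6 = 6 + 9*d*y)
r = -1/194 (r = 1/(-194) = -1/194 ≈ -0.0051546)
(r + E(-2, u(-4, 1)))² = (-1/194 + (6 + 9*(-4 + 1)*(-2)))² = (-1/194 + (6 + 9*(-3)*(-2)))² = (-1/194 + (6 + 54))² = (-1/194 + 60)² = (11639/194)² = 135466321/37636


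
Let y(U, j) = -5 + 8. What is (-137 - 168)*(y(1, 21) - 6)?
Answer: 915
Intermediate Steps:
y(U, j) = 3
(-137 - 168)*(y(1, 21) - 6) = (-137 - 168)*(3 - 6) = -305*(-3) = 915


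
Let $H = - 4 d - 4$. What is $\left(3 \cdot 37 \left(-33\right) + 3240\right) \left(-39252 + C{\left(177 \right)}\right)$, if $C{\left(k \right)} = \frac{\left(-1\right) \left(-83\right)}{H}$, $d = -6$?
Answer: $\frac{332036811}{20} \approx 1.6602 \cdot 10^{7}$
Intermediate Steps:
$H = 20$ ($H = \left(-4\right) \left(-6\right) - 4 = 24 - 4 = 20$)
$C{\left(k \right)} = \frac{83}{20}$ ($C{\left(k \right)} = \frac{\left(-1\right) \left(-83\right)}{20} = 83 \cdot \frac{1}{20} = \frac{83}{20}$)
$\left(3 \cdot 37 \left(-33\right) + 3240\right) \left(-39252 + C{\left(177 \right)}\right) = \left(3 \cdot 37 \left(-33\right) + 3240\right) \left(-39252 + \frac{83}{20}\right) = \left(111 \left(-33\right) + 3240\right) \left(- \frac{784957}{20}\right) = \left(-3663 + 3240\right) \left(- \frac{784957}{20}\right) = \left(-423\right) \left(- \frac{784957}{20}\right) = \frac{332036811}{20}$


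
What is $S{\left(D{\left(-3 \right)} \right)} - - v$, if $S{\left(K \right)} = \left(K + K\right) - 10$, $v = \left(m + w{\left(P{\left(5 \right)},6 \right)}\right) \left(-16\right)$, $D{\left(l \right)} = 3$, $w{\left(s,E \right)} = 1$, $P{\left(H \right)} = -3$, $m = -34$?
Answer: $524$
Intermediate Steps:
$v = 528$ ($v = \left(-34 + 1\right) \left(-16\right) = \left(-33\right) \left(-16\right) = 528$)
$S{\left(K \right)} = -10 + 2 K$ ($S{\left(K \right)} = 2 K - 10 = -10 + 2 K$)
$S{\left(D{\left(-3 \right)} \right)} - - v = \left(-10 + 2 \cdot 3\right) - \left(-1\right) 528 = \left(-10 + 6\right) - -528 = -4 + 528 = 524$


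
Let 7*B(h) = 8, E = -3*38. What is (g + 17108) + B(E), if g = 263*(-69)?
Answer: -7265/7 ≈ -1037.9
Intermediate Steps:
E = -114
B(h) = 8/7 (B(h) = (⅐)*8 = 8/7)
g = -18147
(g + 17108) + B(E) = (-18147 + 17108) + 8/7 = -1039 + 8/7 = -7265/7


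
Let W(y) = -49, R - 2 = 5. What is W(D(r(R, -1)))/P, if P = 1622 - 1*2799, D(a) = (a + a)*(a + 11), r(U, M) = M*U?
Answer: 49/1177 ≈ 0.041631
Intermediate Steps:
R = 7 (R = 2 + 5 = 7)
D(a) = 2*a*(11 + a) (D(a) = (2*a)*(11 + a) = 2*a*(11 + a))
P = -1177 (P = 1622 - 2799 = -1177)
W(D(r(R, -1)))/P = -49/(-1177) = -49*(-1/1177) = 49/1177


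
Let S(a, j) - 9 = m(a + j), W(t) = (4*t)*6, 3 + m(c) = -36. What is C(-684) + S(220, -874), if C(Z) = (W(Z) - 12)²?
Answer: 269879154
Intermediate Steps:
m(c) = -39 (m(c) = -3 - 36 = -39)
W(t) = 24*t
S(a, j) = -30 (S(a, j) = 9 - 39 = -30)
C(Z) = (-12 + 24*Z)² (C(Z) = (24*Z - 12)² = (-12 + 24*Z)²)
C(-684) + S(220, -874) = 144*(-1 + 2*(-684))² - 30 = 144*(-1 - 1368)² - 30 = 144*(-1369)² - 30 = 144*1874161 - 30 = 269879184 - 30 = 269879154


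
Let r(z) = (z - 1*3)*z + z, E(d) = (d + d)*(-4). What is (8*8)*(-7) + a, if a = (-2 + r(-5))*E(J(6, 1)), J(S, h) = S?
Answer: -2032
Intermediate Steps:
E(d) = -8*d (E(d) = (2*d)*(-4) = -8*d)
r(z) = z + z*(-3 + z) (r(z) = (z - 3)*z + z = (-3 + z)*z + z = z*(-3 + z) + z = z + z*(-3 + z))
a = -1584 (a = (-2 - 5*(-2 - 5))*(-8*6) = (-2 - 5*(-7))*(-48) = (-2 + 35)*(-48) = 33*(-48) = -1584)
(8*8)*(-7) + a = (8*8)*(-7) - 1584 = 64*(-7) - 1584 = -448 - 1584 = -2032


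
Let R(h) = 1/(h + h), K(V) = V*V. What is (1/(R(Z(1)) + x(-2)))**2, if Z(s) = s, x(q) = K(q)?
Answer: 4/81 ≈ 0.049383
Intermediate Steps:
K(V) = V**2
x(q) = q**2
R(h) = 1/(2*h)
(1/(R(Z(1)) + x(-2)))**2 = (1/((1/2)/1 + (-2)**2))**2 = (1/((1/2)*1 + 4))**2 = (1/(1/2 + 4))**2 = (1/(9/2))**2 = (2/9)**2 = 4/81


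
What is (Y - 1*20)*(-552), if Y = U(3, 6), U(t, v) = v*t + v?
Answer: -2208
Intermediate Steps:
U(t, v) = v + t*v (U(t, v) = t*v + v = v + t*v)
Y = 24 (Y = 6*(1 + 3) = 6*4 = 24)
(Y - 1*20)*(-552) = (24 - 1*20)*(-552) = (24 - 20)*(-552) = 4*(-552) = -2208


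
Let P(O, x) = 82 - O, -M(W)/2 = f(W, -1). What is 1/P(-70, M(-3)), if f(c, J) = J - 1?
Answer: 1/152 ≈ 0.0065789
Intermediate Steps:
f(c, J) = -1 + J
M(W) = 4 (M(W) = -2*(-1 - 1) = -2*(-2) = 4)
1/P(-70, M(-3)) = 1/(82 - 1*(-70)) = 1/(82 + 70) = 1/152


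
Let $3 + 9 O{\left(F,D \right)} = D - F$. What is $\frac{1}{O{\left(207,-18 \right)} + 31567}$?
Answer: $\frac{3}{94625} \approx 3.1704 \cdot 10^{-5}$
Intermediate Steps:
$O{\left(F,D \right)} = - \frac{1}{3} - \frac{F}{9} + \frac{D}{9}$ ($O{\left(F,D \right)} = - \frac{1}{3} + \frac{D - F}{9} = - \frac{1}{3} + \left(- \frac{F}{9} + \frac{D}{9}\right) = - \frac{1}{3} - \frac{F}{9} + \frac{D}{9}$)
$\frac{1}{O{\left(207,-18 \right)} + 31567} = \frac{1}{\left(- \frac{1}{3} - 23 + \frac{1}{9} \left(-18\right)\right) + 31567} = \frac{1}{\left(- \frac{1}{3} - 23 - 2\right) + 31567} = \frac{1}{- \frac{76}{3} + 31567} = \frac{1}{\frac{94625}{3}} = \frac{3}{94625}$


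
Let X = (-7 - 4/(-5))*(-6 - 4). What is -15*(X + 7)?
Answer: -1035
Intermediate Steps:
X = 62 (X = (-7 - 4*(-1/5))*(-10) = (-7 + 4/5)*(-10) = -31/5*(-10) = 62)
-15*(X + 7) = -15*(62 + 7) = -15*69 = -1035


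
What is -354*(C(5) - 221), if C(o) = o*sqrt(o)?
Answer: 78234 - 1770*sqrt(5) ≈ 74276.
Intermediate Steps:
C(o) = o**(3/2)
-354*(C(5) - 221) = -354*(5**(3/2) - 221) = -354*(5*sqrt(5) - 221) = -354*(-221 + 5*sqrt(5)) = 78234 - 1770*sqrt(5)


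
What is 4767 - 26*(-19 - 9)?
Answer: 5495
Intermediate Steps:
4767 - 26*(-19 - 9) = 4767 - 26*(-28) = 4767 - 1*(-728) = 4767 + 728 = 5495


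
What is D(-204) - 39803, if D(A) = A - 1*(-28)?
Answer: -39979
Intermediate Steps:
D(A) = 28 + A (D(A) = A + 28 = 28 + A)
D(-204) - 39803 = (28 - 204) - 39803 = -176 - 39803 = -39979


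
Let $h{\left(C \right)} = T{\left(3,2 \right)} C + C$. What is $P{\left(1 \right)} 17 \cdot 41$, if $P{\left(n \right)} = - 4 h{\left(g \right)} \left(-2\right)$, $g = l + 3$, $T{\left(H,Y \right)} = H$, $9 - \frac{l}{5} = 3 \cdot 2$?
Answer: $401472$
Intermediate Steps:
$l = 15$ ($l = 45 - 5 \cdot 3 \cdot 2 = 45 - 30 = 15$)
$g = 18$ ($g = 15 + 3 = 18$)
$h{\left(C \right)} = 4 C$ ($h{\left(C \right)} = 3 C + C = 4 C$)
$P{\left(n \right)} = 576$ ($P{\left(n \right)} = - 4 \cdot 4 \cdot 18 \left(-2\right) = \left(-4\right) 72 \left(-2\right) = \left(-288\right) \left(-2\right) = 576$)
$P{\left(1 \right)} 17 \cdot 41 = 576 \cdot 17 \cdot 41 = 9792 \cdot 41 = 401472$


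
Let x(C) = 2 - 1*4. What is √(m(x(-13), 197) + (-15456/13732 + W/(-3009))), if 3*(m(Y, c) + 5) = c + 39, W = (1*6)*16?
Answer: √7737224404238295/10329897 ≈ 8.5152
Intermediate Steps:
W = 96 (W = 6*16 = 96)
x(C) = -2 (x(C) = 2 - 4 = -2)
m(Y, c) = 8 + c/3 (m(Y, c) = -5 + (c + 39)/3 = -5 + (39 + c)/3 = -5 + (13 + c/3) = 8 + c/3)
√(m(x(-13), 197) + (-15456/13732 + W/(-3009))) = √((8 + (⅓)*197) + (-15456/13732 + 96/(-3009))) = √((8 + 197/3) + (-15456*1/13732 + 96*(-1/3009))) = √(221/3 + (-3864/3433 - 32/1003)) = √(221/3 - 3985448/3443299) = √(749012735/10329897) = √7737224404238295/10329897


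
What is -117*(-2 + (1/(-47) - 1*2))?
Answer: 22113/47 ≈ 470.49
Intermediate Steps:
-117*(-2 + (1/(-47) - 1*2)) = -117*(-2 + (-1/47 - 2)) = -117*(-2 - 95/47) = -117*(-189/47) = 22113/47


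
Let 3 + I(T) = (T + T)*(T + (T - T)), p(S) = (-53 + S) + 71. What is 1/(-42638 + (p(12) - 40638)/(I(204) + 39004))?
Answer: -122233/5211811262 ≈ -2.3453e-5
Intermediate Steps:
p(S) = 18 + S
I(T) = -3 + 2*T**2 (I(T) = -3 + (T + T)*(T + (T - T)) = -3 + (2*T)*(T + 0) = -3 + (2*T)*T = -3 + 2*T**2)
1/(-42638 + (p(12) - 40638)/(I(204) + 39004)) = 1/(-42638 + ((18 + 12) - 40638)/((-3 + 2*204**2) + 39004)) = 1/(-42638 + (30 - 40638)/((-3 + 2*41616) + 39004)) = 1/(-42638 - 40608/((-3 + 83232) + 39004)) = 1/(-42638 - 40608/(83229 + 39004)) = 1/(-42638 - 40608/122233) = 1/(-5211811262/122233) = -122233/5211811262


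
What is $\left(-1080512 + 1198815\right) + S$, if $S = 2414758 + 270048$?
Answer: $2803109$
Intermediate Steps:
$S = 2684806$
$\left(-1080512 + 1198815\right) + S = \left(-1080512 + 1198815\right) + 2684806 = 118303 + 2684806 = 2803109$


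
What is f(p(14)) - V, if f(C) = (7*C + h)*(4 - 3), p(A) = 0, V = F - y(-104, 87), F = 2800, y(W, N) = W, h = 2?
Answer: -2902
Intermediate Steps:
V = 2904 (V = 2800 - 1*(-104) = 2800 + 104 = 2904)
f(C) = 2 + 7*C (f(C) = (7*C + 2)*(4 - 3) = (2 + 7*C)*1 = 2 + 7*C)
f(p(14)) - V = (2 + 7*0) - 1*2904 = (2 + 0) - 2904 = 2 - 2904 = -2902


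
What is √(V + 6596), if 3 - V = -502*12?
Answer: √12623 ≈ 112.35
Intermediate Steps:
V = 6027 (V = 3 - (-502)*12 = 3 - 1*(-6024) = 3 + 6024 = 6027)
√(V + 6596) = √(6027 + 6596) = √12623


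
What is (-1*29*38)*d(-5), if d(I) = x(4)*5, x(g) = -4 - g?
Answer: 44080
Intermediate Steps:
d(I) = -40 (d(I) = (-4 - 1*4)*5 = (-4 - 4)*5 = -8*5 = -40)
(-1*29*38)*d(-5) = (-1*29*38)*(-40) = -29*38*(-40) = -1102*(-40) = 44080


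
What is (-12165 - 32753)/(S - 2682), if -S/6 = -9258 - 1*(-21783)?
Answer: 22459/38916 ≈ 0.57712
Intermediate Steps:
S = -75150 (S = -6*(-9258 - 1*(-21783)) = -6*(-9258 + 21783) = -6*12525 = -75150)
(-12165 - 32753)/(S - 2682) = (-12165 - 32753)/(-75150 - 2682) = -44918/(-77832) = -44918*(-1/77832) = 22459/38916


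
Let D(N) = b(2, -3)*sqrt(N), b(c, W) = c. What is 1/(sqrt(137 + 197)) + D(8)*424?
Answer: 1696*sqrt(2) + sqrt(334)/334 ≈ 2398.6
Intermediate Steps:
D(N) = 2*sqrt(N)
1/(sqrt(137 + 197)) + D(8)*424 = 1/(sqrt(137 + 197)) + (2*sqrt(8))*424 = 1/(sqrt(334)) + (2*(2*sqrt(2)))*424 = sqrt(334)/334 + (4*sqrt(2))*424 = sqrt(334)/334 + 1696*sqrt(2) = 1696*sqrt(2) + sqrt(334)/334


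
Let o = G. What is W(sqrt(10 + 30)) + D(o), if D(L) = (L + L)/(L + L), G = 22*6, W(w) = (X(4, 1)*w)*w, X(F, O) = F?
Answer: 161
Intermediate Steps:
W(w) = 4*w**2 (W(w) = (4*w)*w = 4*w**2)
G = 132
o = 132
D(L) = 1 (D(L) = (2*L)/((2*L)) = (2*L)*(1/(2*L)) = 1)
W(sqrt(10 + 30)) + D(o) = 4*(sqrt(10 + 30))**2 + 1 = 4*(sqrt(40))**2 + 1 = 4*(2*sqrt(10))**2 + 1 = 4*40 + 1 = 160 + 1 = 161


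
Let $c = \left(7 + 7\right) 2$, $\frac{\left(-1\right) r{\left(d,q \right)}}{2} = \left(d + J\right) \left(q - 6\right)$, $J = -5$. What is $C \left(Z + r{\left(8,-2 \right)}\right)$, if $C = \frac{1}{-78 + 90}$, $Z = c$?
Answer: $\frac{19}{3} \approx 6.3333$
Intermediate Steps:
$r{\left(d,q \right)} = - 2 \left(-6 + q\right) \left(-5 + d\right)$ ($r{\left(d,q \right)} = - 2 \left(d - 5\right) \left(q - 6\right) = - 2 \left(-5 + d\right) \left(-6 + q\right) = - 2 \left(-6 + q\right) \left(-5 + d\right)$)
$c = 28$ ($c = 14 \cdot 2 = 28$)
$Z = 28$
$C = \frac{1}{12} \approx 0.083333$
$C \left(Z + r{\left(8,-2 \right)}\right) = \frac{28 + \left(-60 + 10 \left(-2\right) + 12 \cdot 8 - 16 \left(-2\right)\right)}{12} = \frac{28 + \left(-60 - 20 + 96 + 32\right)}{12} = \frac{28 + 48}{12} = \frac{1}{12} \cdot 76 = \frac{19}{3}$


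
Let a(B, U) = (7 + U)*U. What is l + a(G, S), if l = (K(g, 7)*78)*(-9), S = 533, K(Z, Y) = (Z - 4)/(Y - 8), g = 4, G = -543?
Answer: 287820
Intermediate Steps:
K(Z, Y) = (-4 + Z)/(-8 + Y)
l = 0 (l = (((-4 + 4)/(-8 + 7))*78)*(-9) = ((0/(-1))*78)*(-9) = (-1*0*78)*(-9) = (0*78)*(-9) = 0*(-9) = 0)
a(B, U) = U*(7 + U)
l + a(G, S) = 0 + 533*(7 + 533) = 0 + 533*540 = 0 + 287820 = 287820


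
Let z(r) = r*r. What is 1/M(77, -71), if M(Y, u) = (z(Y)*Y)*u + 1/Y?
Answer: -77/2495865910 ≈ -3.0851e-8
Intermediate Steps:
z(r) = r²
M(Y, u) = 1/Y + u*Y³ (M(Y, u) = (Y²*Y)*u + 1/Y = Y³*u + 1/Y = u*Y³ + 1/Y = 1/Y + u*Y³)
1/M(77, -71) = 1/((1 - 71*77⁴)/77) = 1/((1 - 71*35153041)/77) = 1/((1 - 2495865911)/77) = 1/((1/77)*(-2495865910)) = 1/(-2495865910/77) = -77/2495865910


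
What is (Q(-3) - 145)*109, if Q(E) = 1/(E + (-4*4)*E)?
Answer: -711116/45 ≈ -15803.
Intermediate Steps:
Q(E) = -1/(15*E) (Q(E) = 1/(E - 16*E) = 1/(-15*E) = -1/(15*E))
(Q(-3) - 145)*109 = (-1/15/(-3) - 145)*109 = (-1/15*(-⅓) - 145)*109 = (1/45 - 145)*109 = -6524/45*109 = -711116/45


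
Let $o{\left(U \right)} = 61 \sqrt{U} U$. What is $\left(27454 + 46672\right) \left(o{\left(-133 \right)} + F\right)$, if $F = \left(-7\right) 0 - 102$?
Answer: $-7560852 - 601384238 i \sqrt{133} \approx -7.5608 \cdot 10^{6} - 6.9355 \cdot 10^{9} i$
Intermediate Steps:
$o{\left(U \right)} = 61 U^{\frac{3}{2}}$
$F = -102$ ($F = 0 - 102 = -102$)
$\left(27454 + 46672\right) \left(o{\left(-133 \right)} + F\right) = \left(27454 + 46672\right) \left(61 \left(-133\right)^{\frac{3}{2}} - 102\right) = 74126 \left(61 \left(- 133 i \sqrt{133}\right) - 102\right) = 74126 \left(- 8113 i \sqrt{133} - 102\right) = 74126 \left(-102 - 8113 i \sqrt{133}\right) = -7560852 - 601384238 i \sqrt{133}$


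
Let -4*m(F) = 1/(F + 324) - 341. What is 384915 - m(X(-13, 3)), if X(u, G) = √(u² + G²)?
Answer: 80658776443/209596 - √178/419192 ≈ 3.8483e+5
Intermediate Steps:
X(u, G) = √(G² + u²)
m(F) = 341/4 - 1/(4*(324 + F)) (m(F) = -(1/(F + 324) - 341)/4 = -(1/(324 + F) - 341)/4 = -(-341 + 1/(324 + F))/4 = 341/4 - 1/(4*(324 + F)))
384915 - m(X(-13, 3)) = 384915 - (110483 + 341*√(3² + (-13)²))/(4*(324 + √(3² + (-13)²))) = 384915 - (110483 + 341*√(9 + 169))/(4*(324 + √(9 + 169))) = 384915 - (110483 + 341*√178)/(4*(324 + √178))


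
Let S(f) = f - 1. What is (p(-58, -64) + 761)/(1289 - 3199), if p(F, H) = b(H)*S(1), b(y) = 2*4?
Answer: -761/1910 ≈ -0.39843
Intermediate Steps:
S(f) = -1 + f
b(y) = 8
p(F, H) = 0 (p(F, H) = 8*(-1 + 1) = 8*0 = 0)
(p(-58, -64) + 761)/(1289 - 3199) = (0 + 761)/(1289 - 3199) = 761/(-1910) = 761*(-1/1910) = -761/1910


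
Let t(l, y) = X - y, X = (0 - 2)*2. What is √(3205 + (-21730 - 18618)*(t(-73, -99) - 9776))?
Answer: √390612193 ≈ 19764.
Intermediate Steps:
X = -4 (X = -2*2 = -4)
t(l, y) = -4 - y
√(3205 + (-21730 - 18618)*(t(-73, -99) - 9776)) = √(3205 + (-21730 - 18618)*((-4 - 1*(-99)) - 9776)) = √(3205 - 40348*((-4 + 99) - 9776)) = √(3205 - 40348*(95 - 9776)) = √(3205 - 40348*(-9681)) = √(3205 + 390608988) = √390612193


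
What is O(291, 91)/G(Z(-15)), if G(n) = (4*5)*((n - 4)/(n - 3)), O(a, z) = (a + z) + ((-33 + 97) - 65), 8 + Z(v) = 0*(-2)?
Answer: 1397/80 ≈ 17.462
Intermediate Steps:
Z(v) = -8 (Z(v) = -8 + 0*(-2) = -8 + 0 = -8)
O(a, z) = -1 + a + z (O(a, z) = (a + z) + (64 - 65) = (a + z) - 1 = -1 + a + z)
G(n) = 20*(-4 + n)/(-3 + n) (G(n) = 20*((-4 + n)/(-3 + n)) = 20*(-4 + n)/(-3 + n))
O(291, 91)/G(Z(-15)) = (-1 + 291 + 91)/((20*(-4 - 8)/(-3 - 8))) = 381/((20*(-12)/(-11))) = 381/((20*(-1/11)*(-12))) = 381/(240/11) = 381*(11/240) = 1397/80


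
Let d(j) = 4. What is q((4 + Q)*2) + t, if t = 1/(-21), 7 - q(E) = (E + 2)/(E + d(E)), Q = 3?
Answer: 382/63 ≈ 6.0635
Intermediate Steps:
q(E) = 7 - (2 + E)/(4 + E) (q(E) = 7 - (E + 2)/(E + 4) = 7 - (2 + E)/(4 + E))
t = -1/21 ≈ -0.047619
q((4 + Q)*2) + t = 2*(13 + 3*((4 + 3)*2))/(4 + (4 + 3)*2) - 1/21 = 2*(13 + 3*(7*2))/(4 + 7*2) - 1/21 = 2*(13 + 3*14)/(4 + 14) - 1/21 = 2*(13 + 42)/18 - 1/21 = 2*(1/18)*55 - 1/21 = 55/9 - 1/21 = 382/63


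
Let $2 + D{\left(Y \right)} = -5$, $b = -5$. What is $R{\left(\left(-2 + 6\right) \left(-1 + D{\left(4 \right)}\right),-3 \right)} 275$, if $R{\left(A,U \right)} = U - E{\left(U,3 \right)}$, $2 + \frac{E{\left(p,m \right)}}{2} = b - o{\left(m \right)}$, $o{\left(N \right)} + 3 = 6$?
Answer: $4675$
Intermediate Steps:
$o{\left(N \right)} = 3$ ($o{\left(N \right)} = -3 + 6 = 3$)
$D{\left(Y \right)} = -7$ ($D{\left(Y \right)} = -2 - 5 = -7$)
$E{\left(p,m \right)} = -20$ ($E{\left(p,m \right)} = -4 + 2 \left(-5 - 3\right) = -4 + 2 \left(-8\right) = -4 - 16 = -20$)
$R{\left(A,U \right)} = 20 + U$ ($R{\left(A,U \right)} = U - -20 = U + 20 = 20 + U$)
$R{\left(\left(-2 + 6\right) \left(-1 + D{\left(4 \right)}\right),-3 \right)} 275 = \left(20 - 3\right) 275 = 17 \cdot 275 = 4675$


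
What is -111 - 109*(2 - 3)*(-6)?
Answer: -765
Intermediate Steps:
-111 - 109*(2 - 3)*(-6) = -111 - (-109)*(-6) = -111 - 109*6 = -111 - 654 = -765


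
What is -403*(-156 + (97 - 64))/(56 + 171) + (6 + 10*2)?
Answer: 55471/227 ≈ 244.37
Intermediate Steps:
-403*(-156 + (97 - 64))/(56 + 171) + (6 + 10*2) = -403*(-156 + 33)/227 + (6 + 20) = -(-49569)/227 + 26 = -403*(-123/227) + 26 = 49569/227 + 26 = 55471/227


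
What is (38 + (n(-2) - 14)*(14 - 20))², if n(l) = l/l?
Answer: 13456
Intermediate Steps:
n(l) = 1
(38 + (n(-2) - 14)*(14 - 20))² = (38 + (1 - 14)*(14 - 20))² = (38 - 13*(-6))² = (38 + 78)² = 116² = 13456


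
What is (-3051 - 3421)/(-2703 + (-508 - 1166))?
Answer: 6472/4377 ≈ 1.4786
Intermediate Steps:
(-3051 - 3421)/(-2703 + (-508 - 1166)) = -6472/(-2703 - 1674) = -6472/(-4377) = -6472*(-1/4377) = 6472/4377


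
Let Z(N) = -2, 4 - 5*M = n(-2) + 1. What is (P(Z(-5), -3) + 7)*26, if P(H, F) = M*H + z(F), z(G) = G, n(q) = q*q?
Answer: 572/5 ≈ 114.40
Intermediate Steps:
n(q) = q**2
M = -1/5 (M = 4/5 - ((-2)**2 + 1)/5 = 4/5 - (4 + 1)/5 = 4/5 - 1/5*5 = 4/5 - 1 = -1/5 ≈ -0.20000)
P(H, F) = F - H/5 (P(H, F) = -H/5 + F = F - H/5)
(P(Z(-5), -3) + 7)*26 = ((-3 - 1/5*(-2)) + 7)*26 = ((-3 + 2/5) + 7)*26 = (-13/5 + 7)*26 = (22/5)*26 = 572/5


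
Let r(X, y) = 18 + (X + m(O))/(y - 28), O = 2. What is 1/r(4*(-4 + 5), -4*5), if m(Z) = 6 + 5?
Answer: 16/283 ≈ 0.056537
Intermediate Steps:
m(Z) = 11
r(X, y) = 18 + (11 + X)/(-28 + y) (r(X, y) = 18 + (X + 11)/(y - 28) = 18 + (11 + X)/(-28 + y))
1/r(4*(-4 + 5), -4*5) = 1/((-493 + 4*(-4 + 5) + 18*(-4*5))/(-28 - 4*5)) = 1/((-493 + 4*1 + 18*(-20))/(-28 - 20)) = 1/((-493 + 4 - 360)/(-48)) = 1/(-1/48*(-849)) = 1/(283/16) = 16/283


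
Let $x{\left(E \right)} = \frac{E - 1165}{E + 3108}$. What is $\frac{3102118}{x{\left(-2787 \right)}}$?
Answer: $- \frac{497889939}{1976} \approx -2.5197 \cdot 10^{5}$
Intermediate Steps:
$x{\left(E \right)} = \frac{-1165 + E}{3108 + E}$
$\frac{3102118}{x{\left(-2787 \right)}} = \frac{3102118}{\frac{1}{3108 - 2787} \left(-1165 - 2787\right)} = \frac{3102118}{\frac{1}{321} \left(-3952\right)} = \frac{3102118}{- \frac{3952}{321}} = 3102118 \left(- \frac{321}{3952}\right) = - \frac{497889939}{1976}$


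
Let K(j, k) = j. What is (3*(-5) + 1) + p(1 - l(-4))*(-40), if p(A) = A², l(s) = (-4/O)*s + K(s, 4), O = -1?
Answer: -17654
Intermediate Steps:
l(s) = 5*s (l(s) = (-4/(-1))*s + s = (-4*(-1))*s + s = 4*s + s = 5*s)
(3*(-5) + 1) + p(1 - l(-4))*(-40) = (3*(-5) + 1) + (1 - 5*(-4))²*(-40) = (-15 + 1) + (1 - 1*(-20))²*(-40) = -14 + (1 + 20)²*(-40) = -14 + 21²*(-40) = -14 + 441*(-40) = -14 - 17640 = -17654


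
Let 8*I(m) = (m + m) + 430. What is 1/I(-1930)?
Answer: -4/1715 ≈ -0.0023324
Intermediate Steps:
I(m) = 215/4 + m/4 (I(m) = ((m + m) + 430)/8 = (2*m + 430)/8 = (430 + 2*m)/8 = 215/4 + m/4)
1/I(-1930) = 1/(215/4 + (1/4)*(-1930)) = 1/(215/4 - 965/2) = 1/(-1715/4) = -4/1715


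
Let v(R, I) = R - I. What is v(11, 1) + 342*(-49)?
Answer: -16748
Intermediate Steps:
v(11, 1) + 342*(-49) = (11 - 1*1) + 342*(-49) = (11 - 1) - 16758 = 10 - 16758 = -16748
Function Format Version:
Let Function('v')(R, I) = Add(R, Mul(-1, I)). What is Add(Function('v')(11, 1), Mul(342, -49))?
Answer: -16748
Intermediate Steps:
Add(Function('v')(11, 1), Mul(342, -49)) = Add(Add(11, Mul(-1, 1)), Mul(342, -49)) = Add(Add(11, -1), -16758) = Add(10, -16758) = -16748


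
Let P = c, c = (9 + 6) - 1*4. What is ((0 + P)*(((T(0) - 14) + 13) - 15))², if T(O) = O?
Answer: 30976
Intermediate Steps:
c = 11 (c = 15 - 4 = 11)
P = 11
((0 + P)*(((T(0) - 14) + 13) - 15))² = ((0 + 11)*(((0 - 14) + 13) - 15))² = (11*((-14 + 13) - 15))² = (11*(-1 - 15))² = (11*(-16))² = (-176)² = 30976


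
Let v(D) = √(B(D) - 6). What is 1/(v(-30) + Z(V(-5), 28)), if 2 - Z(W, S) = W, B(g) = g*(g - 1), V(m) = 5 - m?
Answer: 2/215 + √231/430 ≈ 0.044648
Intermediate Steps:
B(g) = g*(-1 + g)
v(D) = √(-6 + D*(-1 + D)) (v(D) = √(D*(-1 + D) - 6) = √(-6 + D*(-1 + D)))
Z(W, S) = 2 - W
1/(v(-30) + Z(V(-5), 28)) = 1/(√(-6 - 30*(-1 - 30)) + (2 - (5 - 1*(-5)))) = 1/(√(-6 - 30*(-31)) + (2 - (5 + 5))) = 1/(√(-6 + 930) + (2 - 1*10)) = 1/(√924 + (2 - 10)) = 1/(2*√231 - 8) = 1/(-8 + 2*√231)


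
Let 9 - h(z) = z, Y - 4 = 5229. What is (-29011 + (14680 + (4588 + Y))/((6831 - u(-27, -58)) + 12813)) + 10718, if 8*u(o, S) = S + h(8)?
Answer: -958542743/52403 ≈ -18292.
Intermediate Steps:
Y = 5233 (Y = 4 + 5229 = 5233)
h(z) = 9 - z
u(o, S) = 1/8 + S/8 (u(o, S) = (S + (9 - 1*8))/8 = (S + (9 - 8))/8 = (S + 1)/8 = (1 + S)/8 = 1/8 + S/8)
(-29011 + (14680 + (4588 + Y))/((6831 - u(-27, -58)) + 12813)) + 10718 = (-29011 + (14680 + (4588 + 5233))/((6831 - (1/8 + (1/8)*(-58))) + 12813)) + 10718 = (-29011 + (14680 + 9821)/((6831 - (1/8 - 29/4)) + 12813)) + 10718 = (-29011 + 24501/((6831 - 1*(-57/8)) + 12813)) + 10718 = (-29011 + 24501/((6831 + 57/8) + 12813)) + 10718 = (-29011 + 24501/(54705/8 + 12813)) + 10718 = (-29011 + 24501/(157209/8)) + 10718 = (-29011 + 24501*(8/157209)) + 10718 = (-29011 + 65336/52403) + 10718 = -1520198097/52403 + 10718 = -958542743/52403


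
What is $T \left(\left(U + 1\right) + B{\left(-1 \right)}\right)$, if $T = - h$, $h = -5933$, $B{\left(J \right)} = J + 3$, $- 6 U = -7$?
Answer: $\frac{148325}{6} \approx 24721.0$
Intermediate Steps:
$U = \frac{7}{6}$ ($U = \left(- \frac{1}{6}\right) \left(-7\right) = \frac{7}{6} \approx 1.1667$)
$B{\left(J \right)} = 3 + J$
$T = 5933$ ($T = \left(-1\right) \left(-5933\right) = 5933$)
$T \left(\left(U + 1\right) + B{\left(-1 \right)}\right) = 5933 \left(\left(\frac{7}{6} + 1\right) + \left(3 - 1\right)\right) = 5933 \left(\frac{13}{6} + 2\right) = 5933 \cdot \frac{25}{6} = \frac{148325}{6}$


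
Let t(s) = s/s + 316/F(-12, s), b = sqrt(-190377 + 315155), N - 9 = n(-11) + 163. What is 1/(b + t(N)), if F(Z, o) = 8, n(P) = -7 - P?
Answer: -162/492551 + 4*sqrt(124778)/492551 ≈ 0.0025398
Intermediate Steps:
N = 176 (N = 9 + ((-7 - 1*(-11)) + 163) = 9 + ((-7 + 11) + 163) = 9 + (4 + 163) = 9 + 167 = 176)
b = sqrt(124778) ≈ 353.24
t(s) = 81/2 (t(s) = s/s + 316/8 = 1 + 316*(1/8) = 1 + 79/2 = 81/2)
1/(b + t(N)) = 1/(sqrt(124778) + 81/2) = 1/(81/2 + sqrt(124778))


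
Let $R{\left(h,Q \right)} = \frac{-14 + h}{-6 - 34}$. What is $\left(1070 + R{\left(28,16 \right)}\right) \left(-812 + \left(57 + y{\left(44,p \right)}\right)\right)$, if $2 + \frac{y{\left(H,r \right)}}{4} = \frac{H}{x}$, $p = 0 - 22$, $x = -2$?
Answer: $- \frac{18205443}{20} \approx -9.1027 \cdot 10^{5}$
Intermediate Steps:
$p = -22$
$y{\left(H,r \right)} = -8 - 2 H$ ($y{\left(H,r \right)} = -8 + 4 \frac{H}{-2} = -8 + 4 H \left(- \frac{1}{2}\right) = -8 + 4 \left(- \frac{H}{2}\right) = -8 - 2 H$)
$R{\left(h,Q \right)} = \frac{7}{20} - \frac{h}{40}$ ($R{\left(h,Q \right)} = \frac{-14 + h}{-40} = \left(-14 + h\right) \left(- \frac{1}{40}\right) = \frac{7}{20} - \frac{h}{40}$)
$\left(1070 + R{\left(28,16 \right)}\right) \left(-812 + \left(57 + y{\left(44,p \right)}\right)\right) = \left(1070 + \left(\frac{7}{20} - \frac{7}{10}\right)\right) \left(-812 + \left(57 - 96\right)\right) = \left(1070 - \frac{7}{20}\right) \left(-812 + \left(57 - 96\right)\right) = \frac{21393 \left(-812 - 39\right)}{20} = \frac{21393}{20} \left(-851\right) = - \frac{18205443}{20}$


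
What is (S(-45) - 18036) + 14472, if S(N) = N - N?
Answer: -3564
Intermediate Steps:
S(N) = 0
(S(-45) - 18036) + 14472 = (0 - 18036) + 14472 = -18036 + 14472 = -3564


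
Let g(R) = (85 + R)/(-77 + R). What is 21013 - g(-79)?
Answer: 546339/26 ≈ 21013.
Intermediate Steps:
g(R) = (85 + R)/(-77 + R)
21013 - g(-79) = 21013 - (85 - 79)/(-77 - 79) = 21013 - 6/(-156) = 21013 - (-1)*6/156 = 21013 - 1*(-1/26) = 21013 + 1/26 = 546339/26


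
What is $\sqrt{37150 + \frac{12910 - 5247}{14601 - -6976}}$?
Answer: $\frac{\sqrt{17295976756901}}{21577} \approx 192.74$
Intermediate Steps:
$\sqrt{37150 + \frac{12910 - 5247}{14601 - -6976}} = \sqrt{37150 + \frac{7663}{14601 + 6976}} = \sqrt{37150 + \frac{7663}{21577}} = \sqrt{\frac{801593213}{21577}} = \frac{\sqrt{17295976756901}}{21577}$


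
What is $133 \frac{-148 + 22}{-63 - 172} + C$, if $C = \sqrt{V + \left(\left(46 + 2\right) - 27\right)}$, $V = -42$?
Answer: $\frac{16758}{235} + i \sqrt{21} \approx 71.311 + 4.5826 i$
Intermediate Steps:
$C = i \sqrt{21}$ ($C = \sqrt{-42 + \left(\left(46 + 2\right) - 27\right)} = \sqrt{-42 + \left(48 - 27\right)} = \sqrt{-42 + 21} = \sqrt{-21} = i \sqrt{21} \approx 4.5826 i$)
$133 \frac{-148 + 22}{-63 - 172} + C = 133 \frac{-148 + 22}{-63 - 172} + i \sqrt{21} = 133 \left(- \frac{126}{-235}\right) + i \sqrt{21} = 133 \left(\left(-126\right) \left(- \frac{1}{235}\right)\right) + i \sqrt{21} = 133 \cdot \frac{126}{235} + i \sqrt{21} = \frac{16758}{235} + i \sqrt{21}$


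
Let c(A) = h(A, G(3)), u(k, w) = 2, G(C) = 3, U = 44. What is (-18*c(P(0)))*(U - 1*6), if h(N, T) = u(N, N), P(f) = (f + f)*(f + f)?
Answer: -1368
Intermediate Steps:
P(f) = 4*f² (P(f) = (2*f)*(2*f) = 4*f²)
h(N, T) = 2
c(A) = 2
(-18*c(P(0)))*(U - 1*6) = (-18*2)*(44 - 1*6) = -36*(44 - 6) = -36*38 = -1368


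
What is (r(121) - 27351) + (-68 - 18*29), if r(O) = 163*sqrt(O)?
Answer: -26148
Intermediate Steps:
(r(121) - 27351) + (-68 - 18*29) = (163*sqrt(121) - 27351) + (-68 - 18*29) = (163*11 - 27351) + (-68 - 522) = (1793 - 27351) - 590 = -25558 - 590 = -26148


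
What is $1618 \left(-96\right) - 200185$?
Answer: $-355513$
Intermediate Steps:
$1618 \left(-96\right) - 200185 = -155328 - 200185 = -355513$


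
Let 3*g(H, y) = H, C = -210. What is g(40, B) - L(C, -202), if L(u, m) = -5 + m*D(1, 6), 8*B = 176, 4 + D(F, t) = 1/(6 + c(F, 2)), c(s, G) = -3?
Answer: -2167/3 ≈ -722.33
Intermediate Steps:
D(F, t) = -11/3 (D(F, t) = -4 + 1/(6 - 3) = -4 + 1/3 = -4 + ⅓ = -11/3)
B = 22 (B = (⅛)*176 = 22)
g(H, y) = H/3
L(u, m) = -5 - 11*m/3 (L(u, m) = -5 + m*(-11/3) = -5 - 11*m/3)
g(40, B) - L(C, -202) = (⅓)*40 - (-5 - 11/3*(-202)) = 40/3 - (-5 + 2222/3) = 40/3 - 1*2207/3 = 40/3 - 2207/3 = -2167/3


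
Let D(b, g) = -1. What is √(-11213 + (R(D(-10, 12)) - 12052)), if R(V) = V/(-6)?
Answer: I*√837534/6 ≈ 152.53*I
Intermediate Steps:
R(V) = -V/6 (R(V) = V*(-⅙) = -V/6)
√(-11213 + (R(D(-10, 12)) - 12052)) = √(-11213 + (-⅙*(-1) - 12052)) = √(-11213 + (⅙ - 12052)) = √(-11213 - 72311/6) = √(-139589/6) = I*√837534/6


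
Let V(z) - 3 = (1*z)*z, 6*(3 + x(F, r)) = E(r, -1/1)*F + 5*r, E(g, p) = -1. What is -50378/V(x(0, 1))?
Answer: -1813608/277 ≈ -6547.3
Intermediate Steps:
x(F, r) = -3 - F/6 + 5*r/6 (x(F, r) = -3 + (-F + 5*r)/6 = -3 + (-F/6 + 5*r/6) = -3 - F/6 + 5*r/6)
V(z) = 3 + z**2 (V(z) = 3 + (1*z)*z = 3 + z*z = 3 + z**2)
-50378/V(x(0, 1)) = -50378/(3 + (-3 - 1/6*0 + (5/6)*1)**2) = -50378/(3 + (-3 + 0 + 5/6)**2) = -50378/(3 + (-13/6)**2) = -50378/(3 + 169/36) = -50378/277/36 = -50378*36/277 = -1813608/277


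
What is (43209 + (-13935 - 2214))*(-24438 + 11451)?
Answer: -351428220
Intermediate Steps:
(43209 + (-13935 - 2214))*(-24438 + 11451) = (43209 - 16149)*(-12987) = 27060*(-12987) = -351428220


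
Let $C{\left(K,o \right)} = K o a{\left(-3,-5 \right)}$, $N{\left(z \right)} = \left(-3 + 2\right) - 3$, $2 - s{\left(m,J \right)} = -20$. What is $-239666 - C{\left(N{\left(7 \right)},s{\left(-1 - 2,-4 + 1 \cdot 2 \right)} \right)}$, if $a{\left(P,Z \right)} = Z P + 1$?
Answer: $-238258$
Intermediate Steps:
$s{\left(m,J \right)} = 22$ ($s{\left(m,J \right)} = 2 - -20 = 2 + 20 = 22$)
$N{\left(z \right)} = -4$ ($N{\left(z \right)} = -1 - 3 = -4$)
$a{\left(P,Z \right)} = 1 + P Z$ ($a{\left(P,Z \right)} = P Z + 1 = 1 + P Z$)
$C{\left(K,o \right)} = 16 K o$ ($C{\left(K,o \right)} = K o \left(1 - -15\right) = K o \left(1 + 15\right) = K o 16 = 16 K o$)
$-239666 - C{\left(N{\left(7 \right)},s{\left(-1 - 2,-4 + 1 \cdot 2 \right)} \right)} = -239666 - 16 \left(-4\right) 22 = -239666 - -1408 = -239666 + 1408 = -238258$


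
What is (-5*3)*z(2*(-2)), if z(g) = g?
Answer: 60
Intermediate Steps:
(-5*3)*z(2*(-2)) = (-5*3)*(2*(-2)) = -15*(-4) = 60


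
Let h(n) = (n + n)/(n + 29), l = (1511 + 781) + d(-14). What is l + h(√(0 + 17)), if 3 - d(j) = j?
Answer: 951291/412 + 29*√17/412 ≈ 2309.3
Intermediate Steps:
d(j) = 3 - j
l = 2309 (l = (1511 + 781) + (3 - 1*(-14)) = 2292 + (3 + 14) = 2292 + 17 = 2309)
h(n) = 2*n/(29 + n) (h(n) = (2*n)/(29 + n) = 2*n/(29 + n))
l + h(√(0 + 17)) = 2309 + 2*√(0 + 17)/(29 + √(0 + 17)) = 2309 + 2*√17/(29 + √17)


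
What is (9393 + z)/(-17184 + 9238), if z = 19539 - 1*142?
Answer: -14395/3973 ≈ -3.6232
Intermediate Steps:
z = 19397 (z = 19539 - 142 = 19397)
(9393 + z)/(-17184 + 9238) = (9393 + 19397)/(-17184 + 9238) = 28790/(-7946) = 28790*(-1/7946) = -14395/3973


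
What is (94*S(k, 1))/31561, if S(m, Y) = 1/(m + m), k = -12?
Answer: -47/378732 ≈ -0.00012410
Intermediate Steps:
S(m, Y) = 1/(2*m)
(94*S(k, 1))/31561 = (94*((½)/(-12)))/31561 = (94*((½)*(-1/12)))*(1/31561) = (94*(-1/24))*(1/31561) = -47/12*1/31561 = -47/378732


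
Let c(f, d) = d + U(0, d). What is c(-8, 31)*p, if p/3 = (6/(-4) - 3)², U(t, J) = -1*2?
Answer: 7047/4 ≈ 1761.8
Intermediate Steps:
U(t, J) = -2
c(f, d) = -2 + d (c(f, d) = d - 2 = -2 + d)
p = 243/4 (p = 3*(6/(-4) - 3)² = 3*(6*(-¼) - 3)² = 3*(-3/2 - 3)² = 3*(-9/2)² = 3*(81/4) = 243/4 ≈ 60.750)
c(-8, 31)*p = (-2 + 31)*(243/4) = 29*(243/4) = 7047/4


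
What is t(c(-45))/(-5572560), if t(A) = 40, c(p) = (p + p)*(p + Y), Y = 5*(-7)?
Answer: -1/139314 ≈ -7.1780e-6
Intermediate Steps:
Y = -35
c(p) = 2*p*(-35 + p) (c(p) = (p + p)*(p - 35) = (2*p)*(-35 + p) = 2*p*(-35 + p))
t(c(-45))/(-5572560) = 40/(-5572560) = 40*(-1/5572560) = -1/139314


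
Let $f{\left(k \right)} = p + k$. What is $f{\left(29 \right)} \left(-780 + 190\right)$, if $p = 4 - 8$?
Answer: $-14750$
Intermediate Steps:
$p = -4$ ($p = 4 - 8 = -4$)
$f{\left(k \right)} = -4 + k$
$f{\left(29 \right)} \left(-780 + 190\right) = \left(-4 + 29\right) \left(-780 + 190\right) = 25 \left(-590\right) = -14750$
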